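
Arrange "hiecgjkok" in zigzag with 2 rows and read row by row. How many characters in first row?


Zigzag "hiecgjkok" into 2 rows:
Placing characters:
  'h' => row 0
  'i' => row 1
  'e' => row 0
  'c' => row 1
  'g' => row 0
  'j' => row 1
  'k' => row 0
  'o' => row 1
  'k' => row 0
Rows:
  Row 0: "hegkk"
  Row 1: "icjo"
First row length: 5

5


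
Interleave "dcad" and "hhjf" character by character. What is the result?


Interleaving "dcad" and "hhjf":
  Position 0: 'd' from first, 'h' from second => "dh"
  Position 1: 'c' from first, 'h' from second => "ch"
  Position 2: 'a' from first, 'j' from second => "aj"
  Position 3: 'd' from first, 'f' from second => "df"
Result: dhchajdf

dhchajdf


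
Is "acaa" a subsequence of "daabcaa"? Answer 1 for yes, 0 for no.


Check if "acaa" is a subsequence of "daabcaa"
Greedy scan:
  Position 0 ('d'): no match needed
  Position 1 ('a'): matches sub[0] = 'a'
  Position 2 ('a'): no match needed
  Position 3 ('b'): no match needed
  Position 4 ('c'): matches sub[1] = 'c'
  Position 5 ('a'): matches sub[2] = 'a'
  Position 6 ('a'): matches sub[3] = 'a'
All 4 characters matched => is a subsequence

1


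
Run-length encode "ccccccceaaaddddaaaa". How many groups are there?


Input: ccccccceaaaddddaaaa
Scanning for consecutive runs:
  Group 1: 'c' x 7 (positions 0-6)
  Group 2: 'e' x 1 (positions 7-7)
  Group 3: 'a' x 3 (positions 8-10)
  Group 4: 'd' x 4 (positions 11-14)
  Group 5: 'a' x 4 (positions 15-18)
Total groups: 5

5


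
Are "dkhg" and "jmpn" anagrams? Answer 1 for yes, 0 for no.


Strings: "dkhg", "jmpn"
Sorted first:  dghk
Sorted second: jmnp
Differ at position 0: 'd' vs 'j' => not anagrams

0


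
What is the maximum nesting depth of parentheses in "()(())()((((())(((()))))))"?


Input: "()(())()((((())(((()))))))"
Tracking depth:
  Position 0 '(': depth becomes 1
  Position 1 ')': depth becomes 0
  Position 2 '(': depth becomes 1
  Position 3 '(': depth becomes 2
  Position 4 ')': depth becomes 1
  Position 5 ')': depth becomes 0
  Position 6 '(': depth becomes 1
  Position 7 ')': depth becomes 0
  Position 8 '(': depth becomes 1
  Position 9 '(': depth becomes 2
  Position 10 '(': depth becomes 3
  Position 11 '(': depth becomes 4
  Position 12 '(': depth becomes 5
  Position 13 ')': depth becomes 4
  Position 14 ')': depth becomes 3
  Position 15 '(': depth becomes 4
  Position 16 '(': depth becomes 5
  Position 17 '(': depth becomes 6
  Position 18 '(': depth becomes 7
  Position 19 ')': depth becomes 6
  Position 20 ')': depth becomes 5
  Position 21 ')': depth becomes 4
  Position 22 ')': depth becomes 3
  Position 23 ')': depth becomes 2
  Position 24 ')': depth becomes 1
  Position 25 ')': depth becomes 0
Maximum depth reached: 7

7


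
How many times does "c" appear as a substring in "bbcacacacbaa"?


Searching for "c" in "bbcacacacbaa"
Scanning each position:
  Position 0: "b" => no
  Position 1: "b" => no
  Position 2: "c" => MATCH
  Position 3: "a" => no
  Position 4: "c" => MATCH
  Position 5: "a" => no
  Position 6: "c" => MATCH
  Position 7: "a" => no
  Position 8: "c" => MATCH
  Position 9: "b" => no
  Position 10: "a" => no
  Position 11: "a" => no
Total occurrences: 4

4


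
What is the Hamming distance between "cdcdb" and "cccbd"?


Comparing "cdcdb" and "cccbd" position by position:
  Position 0: 'c' vs 'c' => same
  Position 1: 'd' vs 'c' => differ
  Position 2: 'c' vs 'c' => same
  Position 3: 'd' vs 'b' => differ
  Position 4: 'b' vs 'd' => differ
Total differences (Hamming distance): 3

3


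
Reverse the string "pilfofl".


Input: pilfofl
Reading characters right to left:
  Position 6: 'l'
  Position 5: 'f'
  Position 4: 'o'
  Position 3: 'f'
  Position 2: 'l'
  Position 1: 'i'
  Position 0: 'p'
Reversed: lfoflip

lfoflip


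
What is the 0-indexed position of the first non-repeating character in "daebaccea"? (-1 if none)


Input: daebaccea
Character frequencies:
  'a': 3
  'b': 1
  'c': 2
  'd': 1
  'e': 2
Scanning left to right for freq == 1:
  Position 0 ('d'): unique! => answer = 0

0


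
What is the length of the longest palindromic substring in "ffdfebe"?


Input: "ffdfebe"
Checking substrings for palindromes:
  [1:4] "fdf" (len 3) => palindrome
  [4:7] "ebe" (len 3) => palindrome
  [0:2] "ff" (len 2) => palindrome
Longest palindromic substring: "fdf" with length 3

3


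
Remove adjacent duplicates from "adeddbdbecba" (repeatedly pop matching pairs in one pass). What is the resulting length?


Input: adeddbdbecba
Stack-based adjacent duplicate removal:
  Read 'a': push. Stack: a
  Read 'd': push. Stack: ad
  Read 'e': push. Stack: ade
  Read 'd': push. Stack: aded
  Read 'd': matches stack top 'd' => pop. Stack: ade
  Read 'b': push. Stack: adeb
  Read 'd': push. Stack: adebd
  Read 'b': push. Stack: adebdb
  Read 'e': push. Stack: adebdbe
  Read 'c': push. Stack: adebdbec
  Read 'b': push. Stack: adebdbecb
  Read 'a': push. Stack: adebdbecba
Final stack: "adebdbecba" (length 10)

10


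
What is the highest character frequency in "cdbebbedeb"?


Input: cdbebbedeb
Character counts:
  'b': 4
  'c': 1
  'd': 2
  'e': 3
Maximum frequency: 4

4


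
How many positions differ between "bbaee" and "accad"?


Comparing "bbaee" and "accad" position by position:
  Position 0: 'b' vs 'a' => DIFFER
  Position 1: 'b' vs 'c' => DIFFER
  Position 2: 'a' vs 'c' => DIFFER
  Position 3: 'e' vs 'a' => DIFFER
  Position 4: 'e' vs 'd' => DIFFER
Positions that differ: 5

5


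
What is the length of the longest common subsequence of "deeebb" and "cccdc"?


LCS of "deeebb" and "cccdc"
DP table:
           c    c    c    d    c
      0    0    0    0    0    0
  d   0    0    0    0    1    1
  e   0    0    0    0    1    1
  e   0    0    0    0    1    1
  e   0    0    0    0    1    1
  b   0    0    0    0    1    1
  b   0    0    0    0    1    1
LCS length = dp[6][5] = 1

1


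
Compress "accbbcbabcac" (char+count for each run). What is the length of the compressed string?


Input: accbbcbabcac
Runs:
  'a' x 1 => "a1"
  'c' x 2 => "c2"
  'b' x 2 => "b2"
  'c' x 1 => "c1"
  'b' x 1 => "b1"
  'a' x 1 => "a1"
  'b' x 1 => "b1"
  'c' x 1 => "c1"
  'a' x 1 => "a1"
  'c' x 1 => "c1"
Compressed: "a1c2b2c1b1a1b1c1a1c1"
Compressed length: 20

20


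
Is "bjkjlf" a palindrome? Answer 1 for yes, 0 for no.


Input: bjkjlf
Reversed: fljkjb
  Compare pos 0 ('b') with pos 5 ('f'): MISMATCH
  Compare pos 1 ('j') with pos 4 ('l'): MISMATCH
  Compare pos 2 ('k') with pos 3 ('j'): MISMATCH
Result: not a palindrome

0


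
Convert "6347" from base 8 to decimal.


Input: "6347" in base 8
Positional expansion:
  Digit '6' (value 6) x 8^3 = 3072
  Digit '3' (value 3) x 8^2 = 192
  Digit '4' (value 4) x 8^1 = 32
  Digit '7' (value 7) x 8^0 = 7
Sum = 3303

3303


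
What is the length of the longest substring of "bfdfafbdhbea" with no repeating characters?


Input: "bfdfafbdhbea"
Sliding window (track last position of each char):
  Position 0 ('b'): window [0,0] length 1 -- new best
  Position 1 ('f'): window [0,1] length 2 -- new best
  Position 2 ('d'): window [0,2] length 3 -- new best
  Position 3 ('f'): repeat (last at 1), move window start to 2
  Position 3 ('f'): window [2,3] length 2
  Position 4 ('a'): window [2,4] length 3
  Position 5 ('f'): repeat (last at 3), move window start to 4
  Position 5 ('f'): window [4,5] length 2
  Position 6 ('b'): window [4,6] length 3
  Position 7 ('d'): window [4,7] length 4 -- new best
  Position 8 ('h'): window [4,8] length 5 -- new best
  Position 9 ('b'): repeat (last at 6), move window start to 7
  Position 9 ('b'): window [7,9] length 3
  Position 10 ('e'): window [7,10] length 4
  Position 11 ('a'): window [7,11] length 5
Longest substring with no repeats: "afbdh" with length 5

5


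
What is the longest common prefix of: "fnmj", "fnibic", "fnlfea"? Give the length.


Words: fnmj, fnibic, fnlfea
  Position 0: all 'f' => match
  Position 1: all 'n' => match
  Position 2: ('m', 'i', 'l') => mismatch, stop
LCP = "fn" (length 2)

2


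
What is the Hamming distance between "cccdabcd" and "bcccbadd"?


Comparing "cccdabcd" and "bcccbadd" position by position:
  Position 0: 'c' vs 'b' => differ
  Position 1: 'c' vs 'c' => same
  Position 2: 'c' vs 'c' => same
  Position 3: 'd' vs 'c' => differ
  Position 4: 'a' vs 'b' => differ
  Position 5: 'b' vs 'a' => differ
  Position 6: 'c' vs 'd' => differ
  Position 7: 'd' vs 'd' => same
Total differences (Hamming distance): 5

5


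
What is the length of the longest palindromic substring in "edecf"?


Input: "edecf"
Checking substrings for palindromes:
  [0:3] "ede" (len 3) => palindrome
Longest palindromic substring: "ede" with length 3

3


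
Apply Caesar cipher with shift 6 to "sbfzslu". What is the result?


Caesar cipher: shift "sbfzslu" by 6
  's' (pos 18) + 6 = pos 24 = 'y'
  'b' (pos 1) + 6 = pos 7 = 'h'
  'f' (pos 5) + 6 = pos 11 = 'l'
  'z' (pos 25) + 6 = pos 5 = 'f'
  's' (pos 18) + 6 = pos 24 = 'y'
  'l' (pos 11) + 6 = pos 17 = 'r'
  'u' (pos 20) + 6 = pos 0 = 'a'
Result: yhlfyra

yhlfyra


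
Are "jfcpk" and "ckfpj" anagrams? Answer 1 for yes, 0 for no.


Strings: "jfcpk", "ckfpj"
Sorted first:  cfjkp
Sorted second: cfjkp
Sorted forms match => anagrams

1


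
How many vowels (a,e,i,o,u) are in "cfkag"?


Input: cfkag
Checking each character:
  'c' at position 0: consonant
  'f' at position 1: consonant
  'k' at position 2: consonant
  'a' at position 3: vowel (running total: 1)
  'g' at position 4: consonant
Total vowels: 1

1


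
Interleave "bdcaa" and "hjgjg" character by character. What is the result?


Interleaving "bdcaa" and "hjgjg":
  Position 0: 'b' from first, 'h' from second => "bh"
  Position 1: 'd' from first, 'j' from second => "dj"
  Position 2: 'c' from first, 'g' from second => "cg"
  Position 3: 'a' from first, 'j' from second => "aj"
  Position 4: 'a' from first, 'g' from second => "ag"
Result: bhdjcgajag

bhdjcgajag


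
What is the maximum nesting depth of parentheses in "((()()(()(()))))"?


Input: "((()()(()(()))))"
Tracking depth:
  Position 0 '(': depth becomes 1
  Position 1 '(': depth becomes 2
  Position 2 '(': depth becomes 3
  Position 3 ')': depth becomes 2
  Position 4 '(': depth becomes 3
  Position 5 ')': depth becomes 2
  Position 6 '(': depth becomes 3
  Position 7 '(': depth becomes 4
  Position 8 ')': depth becomes 3
  Position 9 '(': depth becomes 4
  Position 10 '(': depth becomes 5
  Position 11 ')': depth becomes 4
  Position 12 ')': depth becomes 3
  Position 13 ')': depth becomes 2
  Position 14 ')': depth becomes 1
  Position 15 ')': depth becomes 0
Maximum depth reached: 5

5


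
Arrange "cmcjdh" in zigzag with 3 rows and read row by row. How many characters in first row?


Zigzag "cmcjdh" into 3 rows:
Placing characters:
  'c' => row 0
  'm' => row 1
  'c' => row 2
  'j' => row 1
  'd' => row 0
  'h' => row 1
Rows:
  Row 0: "cd"
  Row 1: "mjh"
  Row 2: "c"
First row length: 2

2


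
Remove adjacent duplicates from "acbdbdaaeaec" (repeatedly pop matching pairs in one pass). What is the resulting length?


Input: acbdbdaaeaec
Stack-based adjacent duplicate removal:
  Read 'a': push. Stack: a
  Read 'c': push. Stack: ac
  Read 'b': push. Stack: acb
  Read 'd': push. Stack: acbd
  Read 'b': push. Stack: acbdb
  Read 'd': push. Stack: acbdbd
  Read 'a': push. Stack: acbdbda
  Read 'a': matches stack top 'a' => pop. Stack: acbdbd
  Read 'e': push. Stack: acbdbde
  Read 'a': push. Stack: acbdbdea
  Read 'e': push. Stack: acbdbdeae
  Read 'c': push. Stack: acbdbdeaec
Final stack: "acbdbdeaec" (length 10)

10


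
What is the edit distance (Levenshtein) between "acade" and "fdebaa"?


Computing edit distance: "acade" -> "fdebaa"
DP table:
           f    d    e    b    a    a
      0    1    2    3    4    5    6
  a   1    1    2    3    4    4    5
  c   2    2    2    3    4    5    5
  a   3    3    3    3    4    4    5
  d   4    4    3    4    4    5    5
  e   5    5    4    3    4    5    6
Edit distance = dp[5][6] = 6

6


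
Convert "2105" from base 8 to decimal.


Input: "2105" in base 8
Positional expansion:
  Digit '2' (value 2) x 8^3 = 1024
  Digit '1' (value 1) x 8^2 = 64
  Digit '0' (value 0) x 8^1 = 0
  Digit '5' (value 5) x 8^0 = 5
Sum = 1093

1093


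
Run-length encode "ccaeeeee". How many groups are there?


Input: ccaeeeee
Scanning for consecutive runs:
  Group 1: 'c' x 2 (positions 0-1)
  Group 2: 'a' x 1 (positions 2-2)
  Group 3: 'e' x 5 (positions 3-7)
Total groups: 3

3


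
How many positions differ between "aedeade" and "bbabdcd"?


Comparing "aedeade" and "bbabdcd" position by position:
  Position 0: 'a' vs 'b' => DIFFER
  Position 1: 'e' vs 'b' => DIFFER
  Position 2: 'd' vs 'a' => DIFFER
  Position 3: 'e' vs 'b' => DIFFER
  Position 4: 'a' vs 'd' => DIFFER
  Position 5: 'd' vs 'c' => DIFFER
  Position 6: 'e' vs 'd' => DIFFER
Positions that differ: 7

7


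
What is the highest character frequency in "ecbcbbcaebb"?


Input: ecbcbbcaebb
Character counts:
  'a': 1
  'b': 5
  'c': 3
  'e': 2
Maximum frequency: 5

5


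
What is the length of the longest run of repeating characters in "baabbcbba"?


Input: "baabbcbba"
Scanning for longest run:
  Position 1 ('a'): new char, reset run to 1
  Position 2 ('a'): continues run of 'a', length=2
  Position 3 ('b'): new char, reset run to 1
  Position 4 ('b'): continues run of 'b', length=2
  Position 5 ('c'): new char, reset run to 1
  Position 6 ('b'): new char, reset run to 1
  Position 7 ('b'): continues run of 'b', length=2
  Position 8 ('a'): new char, reset run to 1
Longest run: 'a' with length 2

2


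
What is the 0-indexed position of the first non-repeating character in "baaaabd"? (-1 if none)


Input: baaaabd
Character frequencies:
  'a': 4
  'b': 2
  'd': 1
Scanning left to right for freq == 1:
  Position 0 ('b'): freq=2, skip
  Position 1 ('a'): freq=4, skip
  Position 2 ('a'): freq=4, skip
  Position 3 ('a'): freq=4, skip
  Position 4 ('a'): freq=4, skip
  Position 5 ('b'): freq=2, skip
  Position 6 ('d'): unique! => answer = 6

6


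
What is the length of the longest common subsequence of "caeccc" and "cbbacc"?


LCS of "caeccc" and "cbbacc"
DP table:
           c    b    b    a    c    c
      0    0    0    0    0    0    0
  c   0    1    1    1    1    1    1
  a   0    1    1    1    2    2    2
  e   0    1    1    1    2    2    2
  c   0    1    1    1    2    3    3
  c   0    1    1    1    2    3    4
  c   0    1    1    1    2    3    4
LCS length = dp[6][6] = 4

4


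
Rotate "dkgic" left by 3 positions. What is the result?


Input: "dkgic", rotate left by 3
First 3 characters: "dkg"
Remaining characters: "ic"
Concatenate remaining + first: "ic" + "dkg" = "icdkg"

icdkg


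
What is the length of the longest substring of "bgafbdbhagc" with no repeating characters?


Input: "bgafbdbhagc"
Sliding window (track last position of each char):
  Position 0 ('b'): window [0,0] length 1 -- new best
  Position 1 ('g'): window [0,1] length 2 -- new best
  Position 2 ('a'): window [0,2] length 3 -- new best
  Position 3 ('f'): window [0,3] length 4 -- new best
  Position 4 ('b'): repeat (last at 0), move window start to 1
  Position 4 ('b'): window [1,4] length 4
  Position 5 ('d'): window [1,5] length 5 -- new best
  Position 6 ('b'): repeat (last at 4), move window start to 5
  Position 6 ('b'): window [5,6] length 2
  Position 7 ('h'): window [5,7] length 3
  Position 8 ('a'): window [5,8] length 4
  Position 9 ('g'): window [5,9] length 5
  Position 10 ('c'): window [5,10] length 6 -- new best
Longest substring with no repeats: "dbhagc" with length 6

6


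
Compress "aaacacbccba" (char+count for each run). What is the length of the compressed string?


Input: aaacacbccba
Runs:
  'a' x 3 => "a3"
  'c' x 1 => "c1"
  'a' x 1 => "a1"
  'c' x 1 => "c1"
  'b' x 1 => "b1"
  'c' x 2 => "c2"
  'b' x 1 => "b1"
  'a' x 1 => "a1"
Compressed: "a3c1a1c1b1c2b1a1"
Compressed length: 16

16


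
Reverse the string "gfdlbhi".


Input: gfdlbhi
Reading characters right to left:
  Position 6: 'i'
  Position 5: 'h'
  Position 4: 'b'
  Position 3: 'l'
  Position 2: 'd'
  Position 1: 'f'
  Position 0: 'g'
Reversed: ihbldfg

ihbldfg


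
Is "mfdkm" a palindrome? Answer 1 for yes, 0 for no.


Input: mfdkm
Reversed: mkdfm
  Compare pos 0 ('m') with pos 4 ('m'): match
  Compare pos 1 ('f') with pos 3 ('k'): MISMATCH
Result: not a palindrome

0


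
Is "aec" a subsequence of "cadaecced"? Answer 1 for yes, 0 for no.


Check if "aec" is a subsequence of "cadaecced"
Greedy scan:
  Position 0 ('c'): no match needed
  Position 1 ('a'): matches sub[0] = 'a'
  Position 2 ('d'): no match needed
  Position 3 ('a'): no match needed
  Position 4 ('e'): matches sub[1] = 'e'
  Position 5 ('c'): matches sub[2] = 'c'
  Position 6 ('c'): no match needed
  Position 7 ('e'): no match needed
  Position 8 ('d'): no match needed
All 3 characters matched => is a subsequence

1


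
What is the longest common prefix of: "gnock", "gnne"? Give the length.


Words: gnock, gnne
  Position 0: all 'g' => match
  Position 1: all 'n' => match
  Position 2: ('o', 'n') => mismatch, stop
LCP = "gn" (length 2)

2


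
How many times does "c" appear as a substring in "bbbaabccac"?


Searching for "c" in "bbbaabccac"
Scanning each position:
  Position 0: "b" => no
  Position 1: "b" => no
  Position 2: "b" => no
  Position 3: "a" => no
  Position 4: "a" => no
  Position 5: "b" => no
  Position 6: "c" => MATCH
  Position 7: "c" => MATCH
  Position 8: "a" => no
  Position 9: "c" => MATCH
Total occurrences: 3

3


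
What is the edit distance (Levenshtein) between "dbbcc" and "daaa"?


Computing edit distance: "dbbcc" -> "daaa"
DP table:
           d    a    a    a
      0    1    2    3    4
  d   1    0    1    2    3
  b   2    1    1    2    3
  b   3    2    2    2    3
  c   4    3    3    3    3
  c   5    4    4    4    4
Edit distance = dp[5][4] = 4

4


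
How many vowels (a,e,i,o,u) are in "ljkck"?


Input: ljkck
Checking each character:
  'l' at position 0: consonant
  'j' at position 1: consonant
  'k' at position 2: consonant
  'c' at position 3: consonant
  'k' at position 4: consonant
Total vowels: 0

0


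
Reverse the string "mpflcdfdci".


Input: mpflcdfdci
Reading characters right to left:
  Position 9: 'i'
  Position 8: 'c'
  Position 7: 'd'
  Position 6: 'f'
  Position 5: 'd'
  Position 4: 'c'
  Position 3: 'l'
  Position 2: 'f'
  Position 1: 'p'
  Position 0: 'm'
Reversed: icdfdclfpm

icdfdclfpm


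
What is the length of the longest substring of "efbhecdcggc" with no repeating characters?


Input: "efbhecdcggc"
Sliding window (track last position of each char):
  Position 0 ('e'): window [0,0] length 1 -- new best
  Position 1 ('f'): window [0,1] length 2 -- new best
  Position 2 ('b'): window [0,2] length 3 -- new best
  Position 3 ('h'): window [0,3] length 4 -- new best
  Position 4 ('e'): repeat (last at 0), move window start to 1
  Position 4 ('e'): window [1,4] length 4
  Position 5 ('c'): window [1,5] length 5 -- new best
  Position 6 ('d'): window [1,6] length 6 -- new best
  Position 7 ('c'): repeat (last at 5), move window start to 6
  Position 7 ('c'): window [6,7] length 2
  Position 8 ('g'): window [6,8] length 3
  Position 9 ('g'): repeat (last at 8), move window start to 9
  Position 9 ('g'): window [9,9] length 1
  Position 10 ('c'): window [9,10] length 2
Longest substring with no repeats: "fbhecd" with length 6

6


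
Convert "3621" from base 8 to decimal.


Input: "3621" in base 8
Positional expansion:
  Digit '3' (value 3) x 8^3 = 1536
  Digit '6' (value 6) x 8^2 = 384
  Digit '2' (value 2) x 8^1 = 16
  Digit '1' (value 1) x 8^0 = 1
Sum = 1937

1937


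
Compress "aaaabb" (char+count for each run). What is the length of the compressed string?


Input: aaaabb
Runs:
  'a' x 4 => "a4"
  'b' x 2 => "b2"
Compressed: "a4b2"
Compressed length: 4

4


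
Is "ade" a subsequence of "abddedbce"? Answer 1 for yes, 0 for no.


Check if "ade" is a subsequence of "abddedbce"
Greedy scan:
  Position 0 ('a'): matches sub[0] = 'a'
  Position 1 ('b'): no match needed
  Position 2 ('d'): matches sub[1] = 'd'
  Position 3 ('d'): no match needed
  Position 4 ('e'): matches sub[2] = 'e'
  Position 5 ('d'): no match needed
  Position 6 ('b'): no match needed
  Position 7 ('c'): no match needed
  Position 8 ('e'): no match needed
All 3 characters matched => is a subsequence

1


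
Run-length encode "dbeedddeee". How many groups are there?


Input: dbeedddeee
Scanning for consecutive runs:
  Group 1: 'd' x 1 (positions 0-0)
  Group 2: 'b' x 1 (positions 1-1)
  Group 3: 'e' x 2 (positions 2-3)
  Group 4: 'd' x 3 (positions 4-6)
  Group 5: 'e' x 3 (positions 7-9)
Total groups: 5

5


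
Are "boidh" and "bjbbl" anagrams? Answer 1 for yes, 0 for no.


Strings: "boidh", "bjbbl"
Sorted first:  bdhio
Sorted second: bbbjl
Differ at position 1: 'd' vs 'b' => not anagrams

0


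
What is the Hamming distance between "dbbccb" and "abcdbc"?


Comparing "dbbccb" and "abcdbc" position by position:
  Position 0: 'd' vs 'a' => differ
  Position 1: 'b' vs 'b' => same
  Position 2: 'b' vs 'c' => differ
  Position 3: 'c' vs 'd' => differ
  Position 4: 'c' vs 'b' => differ
  Position 5: 'b' vs 'c' => differ
Total differences (Hamming distance): 5

5


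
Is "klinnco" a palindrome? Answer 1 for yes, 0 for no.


Input: klinnco
Reversed: ocnnilk
  Compare pos 0 ('k') with pos 6 ('o'): MISMATCH
  Compare pos 1 ('l') with pos 5 ('c'): MISMATCH
  Compare pos 2 ('i') with pos 4 ('n'): MISMATCH
Result: not a palindrome

0


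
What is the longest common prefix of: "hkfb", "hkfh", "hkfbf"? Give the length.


Words: hkfb, hkfh, hkfbf
  Position 0: all 'h' => match
  Position 1: all 'k' => match
  Position 2: all 'f' => match
  Position 3: ('b', 'h', 'b') => mismatch, stop
LCP = "hkf" (length 3)

3


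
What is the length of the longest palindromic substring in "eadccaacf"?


Input: "eadccaacf"
Checking substrings for palindromes:
  [4:8] "caac" (len 4) => palindrome
  [3:5] "cc" (len 2) => palindrome
  [5:7] "aa" (len 2) => palindrome
Longest palindromic substring: "caac" with length 4

4


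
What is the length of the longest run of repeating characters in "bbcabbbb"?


Input: "bbcabbbb"
Scanning for longest run:
  Position 1 ('b'): continues run of 'b', length=2
  Position 2 ('c'): new char, reset run to 1
  Position 3 ('a'): new char, reset run to 1
  Position 4 ('b'): new char, reset run to 1
  Position 5 ('b'): continues run of 'b', length=2
  Position 6 ('b'): continues run of 'b', length=3
  Position 7 ('b'): continues run of 'b', length=4
Longest run: 'b' with length 4

4


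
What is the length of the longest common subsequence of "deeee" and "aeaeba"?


LCS of "deeee" and "aeaeba"
DP table:
           a    e    a    e    b    a
      0    0    0    0    0    0    0
  d   0    0    0    0    0    0    0
  e   0    0    1    1    1    1    1
  e   0    0    1    1    2    2    2
  e   0    0    1    1    2    2    2
  e   0    0    1    1    2    2    2
LCS length = dp[5][6] = 2

2


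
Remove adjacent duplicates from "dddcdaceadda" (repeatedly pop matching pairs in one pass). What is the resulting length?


Input: dddcdaceadda
Stack-based adjacent duplicate removal:
  Read 'd': push. Stack: d
  Read 'd': matches stack top 'd' => pop. Stack: (empty)
  Read 'd': push. Stack: d
  Read 'c': push. Stack: dc
  Read 'd': push. Stack: dcd
  Read 'a': push. Stack: dcda
  Read 'c': push. Stack: dcdac
  Read 'e': push. Stack: dcdace
  Read 'a': push. Stack: dcdacea
  Read 'd': push. Stack: dcdacead
  Read 'd': matches stack top 'd' => pop. Stack: dcdacea
  Read 'a': matches stack top 'a' => pop. Stack: dcdace
Final stack: "dcdace" (length 6)

6


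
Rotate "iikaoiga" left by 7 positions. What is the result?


Input: "iikaoiga", rotate left by 7
First 7 characters: "iikaoig"
Remaining characters: "a"
Concatenate remaining + first: "a" + "iikaoig" = "aiikaoig"

aiikaoig


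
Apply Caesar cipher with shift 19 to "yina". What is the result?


Caesar cipher: shift "yina" by 19
  'y' (pos 24) + 19 = pos 17 = 'r'
  'i' (pos 8) + 19 = pos 1 = 'b'
  'n' (pos 13) + 19 = pos 6 = 'g'
  'a' (pos 0) + 19 = pos 19 = 't'
Result: rbgt

rbgt


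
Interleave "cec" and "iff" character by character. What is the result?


Interleaving "cec" and "iff":
  Position 0: 'c' from first, 'i' from second => "ci"
  Position 1: 'e' from first, 'f' from second => "ef"
  Position 2: 'c' from first, 'f' from second => "cf"
Result: ciefcf

ciefcf


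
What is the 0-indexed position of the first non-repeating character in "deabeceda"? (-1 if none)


Input: deabeceda
Character frequencies:
  'a': 2
  'b': 1
  'c': 1
  'd': 2
  'e': 3
Scanning left to right for freq == 1:
  Position 0 ('d'): freq=2, skip
  Position 1 ('e'): freq=3, skip
  Position 2 ('a'): freq=2, skip
  Position 3 ('b'): unique! => answer = 3

3


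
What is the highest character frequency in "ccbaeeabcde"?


Input: ccbaeeabcde
Character counts:
  'a': 2
  'b': 2
  'c': 3
  'd': 1
  'e': 3
Maximum frequency: 3

3


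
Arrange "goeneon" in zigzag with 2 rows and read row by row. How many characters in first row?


Zigzag "goeneon" into 2 rows:
Placing characters:
  'g' => row 0
  'o' => row 1
  'e' => row 0
  'n' => row 1
  'e' => row 0
  'o' => row 1
  'n' => row 0
Rows:
  Row 0: "geen"
  Row 1: "ono"
First row length: 4

4


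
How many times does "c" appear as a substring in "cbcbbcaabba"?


Searching for "c" in "cbcbbcaabba"
Scanning each position:
  Position 0: "c" => MATCH
  Position 1: "b" => no
  Position 2: "c" => MATCH
  Position 3: "b" => no
  Position 4: "b" => no
  Position 5: "c" => MATCH
  Position 6: "a" => no
  Position 7: "a" => no
  Position 8: "b" => no
  Position 9: "b" => no
  Position 10: "a" => no
Total occurrences: 3

3


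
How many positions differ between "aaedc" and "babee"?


Comparing "aaedc" and "babee" position by position:
  Position 0: 'a' vs 'b' => DIFFER
  Position 1: 'a' vs 'a' => same
  Position 2: 'e' vs 'b' => DIFFER
  Position 3: 'd' vs 'e' => DIFFER
  Position 4: 'c' vs 'e' => DIFFER
Positions that differ: 4

4


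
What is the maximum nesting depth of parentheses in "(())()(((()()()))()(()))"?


Input: "(())()(((()()()))()(()))"
Tracking depth:
  Position 0 '(': depth becomes 1
  Position 1 '(': depth becomes 2
  Position 2 ')': depth becomes 1
  Position 3 ')': depth becomes 0
  Position 4 '(': depth becomes 1
  Position 5 ')': depth becomes 0
  Position 6 '(': depth becomes 1
  Position 7 '(': depth becomes 2
  Position 8 '(': depth becomes 3
  Position 9 '(': depth becomes 4
  Position 10 ')': depth becomes 3
  Position 11 '(': depth becomes 4
  Position 12 ')': depth becomes 3
  Position 13 '(': depth becomes 4
  Position 14 ')': depth becomes 3
  Position 15 ')': depth becomes 2
  Position 16 ')': depth becomes 1
  Position 17 '(': depth becomes 2
  Position 18 ')': depth becomes 1
  Position 19 '(': depth becomes 2
  Position 20 '(': depth becomes 3
  Position 21 ')': depth becomes 2
  Position 22 ')': depth becomes 1
  Position 23 ')': depth becomes 0
Maximum depth reached: 4

4


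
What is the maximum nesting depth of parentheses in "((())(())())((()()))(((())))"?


Input: "((())(())())((()()))(((())))"
Tracking depth:
  Position 0 '(': depth becomes 1
  Position 1 '(': depth becomes 2
  Position 2 '(': depth becomes 3
  Position 3 ')': depth becomes 2
  Position 4 ')': depth becomes 1
  Position 5 '(': depth becomes 2
  Position 6 '(': depth becomes 3
  Position 7 ')': depth becomes 2
  Position 8 ')': depth becomes 1
  Position 9 '(': depth becomes 2
  Position 10 ')': depth becomes 1
  Position 11 ')': depth becomes 0
  Position 12 '(': depth becomes 1
  Position 13 '(': depth becomes 2
  Position 14 '(': depth becomes 3
  Position 15 ')': depth becomes 2
  Position 16 '(': depth becomes 3
  Position 17 ')': depth becomes 2
  Position 18 ')': depth becomes 1
  Position 19 ')': depth becomes 0
  Position 20 '(': depth becomes 1
  Position 21 '(': depth becomes 2
  Position 22 '(': depth becomes 3
  Position 23 '(': depth becomes 4
  Position 24 ')': depth becomes 3
  Position 25 ')': depth becomes 2
  Position 26 ')': depth becomes 1
  Position 27 ')': depth becomes 0
Maximum depth reached: 4

4


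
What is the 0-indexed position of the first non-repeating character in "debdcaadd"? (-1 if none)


Input: debdcaadd
Character frequencies:
  'a': 2
  'b': 1
  'c': 1
  'd': 4
  'e': 1
Scanning left to right for freq == 1:
  Position 0 ('d'): freq=4, skip
  Position 1 ('e'): unique! => answer = 1

1


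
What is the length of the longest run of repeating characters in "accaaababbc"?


Input: "accaaababbc"
Scanning for longest run:
  Position 1 ('c'): new char, reset run to 1
  Position 2 ('c'): continues run of 'c', length=2
  Position 3 ('a'): new char, reset run to 1
  Position 4 ('a'): continues run of 'a', length=2
  Position 5 ('a'): continues run of 'a', length=3
  Position 6 ('b'): new char, reset run to 1
  Position 7 ('a'): new char, reset run to 1
  Position 8 ('b'): new char, reset run to 1
  Position 9 ('b'): continues run of 'b', length=2
  Position 10 ('c'): new char, reset run to 1
Longest run: 'a' with length 3

3


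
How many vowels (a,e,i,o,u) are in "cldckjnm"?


Input: cldckjnm
Checking each character:
  'c' at position 0: consonant
  'l' at position 1: consonant
  'd' at position 2: consonant
  'c' at position 3: consonant
  'k' at position 4: consonant
  'j' at position 5: consonant
  'n' at position 6: consonant
  'm' at position 7: consonant
Total vowels: 0

0


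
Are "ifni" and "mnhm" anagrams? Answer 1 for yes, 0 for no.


Strings: "ifni", "mnhm"
Sorted first:  fiin
Sorted second: hmmn
Differ at position 0: 'f' vs 'h' => not anagrams

0


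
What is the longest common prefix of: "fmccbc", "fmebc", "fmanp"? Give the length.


Words: fmccbc, fmebc, fmanp
  Position 0: all 'f' => match
  Position 1: all 'm' => match
  Position 2: ('c', 'e', 'a') => mismatch, stop
LCP = "fm" (length 2)

2


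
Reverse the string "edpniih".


Input: edpniih
Reading characters right to left:
  Position 6: 'h'
  Position 5: 'i'
  Position 4: 'i'
  Position 3: 'n'
  Position 2: 'p'
  Position 1: 'd'
  Position 0: 'e'
Reversed: hiinpde

hiinpde


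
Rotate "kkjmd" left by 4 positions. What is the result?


Input: "kkjmd", rotate left by 4
First 4 characters: "kkjm"
Remaining characters: "d"
Concatenate remaining + first: "d" + "kkjm" = "dkkjm"

dkkjm


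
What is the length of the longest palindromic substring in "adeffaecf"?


Input: "adeffaecf"
Checking substrings for palindromes:
  [3:5] "ff" (len 2) => palindrome
Longest palindromic substring: "ff" with length 2

2


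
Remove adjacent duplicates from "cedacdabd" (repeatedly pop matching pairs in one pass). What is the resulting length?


Input: cedacdabd
Stack-based adjacent duplicate removal:
  Read 'c': push. Stack: c
  Read 'e': push. Stack: ce
  Read 'd': push. Stack: ced
  Read 'a': push. Stack: ceda
  Read 'c': push. Stack: cedac
  Read 'd': push. Stack: cedacd
  Read 'a': push. Stack: cedacda
  Read 'b': push. Stack: cedacdab
  Read 'd': push. Stack: cedacdabd
Final stack: "cedacdabd" (length 9)

9


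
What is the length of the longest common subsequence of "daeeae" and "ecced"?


LCS of "daeeae" and "ecced"
DP table:
           e    c    c    e    d
      0    0    0    0    0    0
  d   0    0    0    0    0    1
  a   0    0    0    0    0    1
  e   0    1    1    1    1    1
  e   0    1    1    1    2    2
  a   0    1    1    1    2    2
  e   0    1    1    1    2    2
LCS length = dp[6][5] = 2

2


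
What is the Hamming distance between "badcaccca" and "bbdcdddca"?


Comparing "badcaccca" and "bbdcdddca" position by position:
  Position 0: 'b' vs 'b' => same
  Position 1: 'a' vs 'b' => differ
  Position 2: 'd' vs 'd' => same
  Position 3: 'c' vs 'c' => same
  Position 4: 'a' vs 'd' => differ
  Position 5: 'c' vs 'd' => differ
  Position 6: 'c' vs 'd' => differ
  Position 7: 'c' vs 'c' => same
  Position 8: 'a' vs 'a' => same
Total differences (Hamming distance): 4

4


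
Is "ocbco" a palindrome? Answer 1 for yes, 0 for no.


Input: ocbco
Reversed: ocbco
  Compare pos 0 ('o') with pos 4 ('o'): match
  Compare pos 1 ('c') with pos 3 ('c'): match
Result: palindrome

1


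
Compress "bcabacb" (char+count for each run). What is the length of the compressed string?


Input: bcabacb
Runs:
  'b' x 1 => "b1"
  'c' x 1 => "c1"
  'a' x 1 => "a1"
  'b' x 1 => "b1"
  'a' x 1 => "a1"
  'c' x 1 => "c1"
  'b' x 1 => "b1"
Compressed: "b1c1a1b1a1c1b1"
Compressed length: 14

14


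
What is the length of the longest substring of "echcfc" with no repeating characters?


Input: "echcfc"
Sliding window (track last position of each char):
  Position 0 ('e'): window [0,0] length 1 -- new best
  Position 1 ('c'): window [0,1] length 2 -- new best
  Position 2 ('h'): window [0,2] length 3 -- new best
  Position 3 ('c'): repeat (last at 1), move window start to 2
  Position 3 ('c'): window [2,3] length 2
  Position 4 ('f'): window [2,4] length 3
  Position 5 ('c'): repeat (last at 3), move window start to 4
  Position 5 ('c'): window [4,5] length 2
Longest substring with no repeats: "ech" with length 3

3


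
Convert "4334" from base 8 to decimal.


Input: "4334" in base 8
Positional expansion:
  Digit '4' (value 4) x 8^3 = 2048
  Digit '3' (value 3) x 8^2 = 192
  Digit '3' (value 3) x 8^1 = 24
  Digit '4' (value 4) x 8^0 = 4
Sum = 2268

2268


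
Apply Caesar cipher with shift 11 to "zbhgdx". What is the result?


Caesar cipher: shift "zbhgdx" by 11
  'z' (pos 25) + 11 = pos 10 = 'k'
  'b' (pos 1) + 11 = pos 12 = 'm'
  'h' (pos 7) + 11 = pos 18 = 's'
  'g' (pos 6) + 11 = pos 17 = 'r'
  'd' (pos 3) + 11 = pos 14 = 'o'
  'x' (pos 23) + 11 = pos 8 = 'i'
Result: kmsroi

kmsroi


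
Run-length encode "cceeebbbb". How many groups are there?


Input: cceeebbbb
Scanning for consecutive runs:
  Group 1: 'c' x 2 (positions 0-1)
  Group 2: 'e' x 3 (positions 2-4)
  Group 3: 'b' x 4 (positions 5-8)
Total groups: 3

3


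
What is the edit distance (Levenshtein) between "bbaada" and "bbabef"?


Computing edit distance: "bbaada" -> "bbabef"
DP table:
           b    b    a    b    e    f
      0    1    2    3    4    5    6
  b   1    0    1    2    3    4    5
  b   2    1    0    1    2    3    4
  a   3    2    1    0    1    2    3
  a   4    3    2    1    1    2    3
  d   5    4    3    2    2    2    3
  a   6    5    4    3    3    3    3
Edit distance = dp[6][6] = 3

3


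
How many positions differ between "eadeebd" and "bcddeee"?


Comparing "eadeebd" and "bcddeee" position by position:
  Position 0: 'e' vs 'b' => DIFFER
  Position 1: 'a' vs 'c' => DIFFER
  Position 2: 'd' vs 'd' => same
  Position 3: 'e' vs 'd' => DIFFER
  Position 4: 'e' vs 'e' => same
  Position 5: 'b' vs 'e' => DIFFER
  Position 6: 'd' vs 'e' => DIFFER
Positions that differ: 5

5


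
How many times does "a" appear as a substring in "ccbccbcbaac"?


Searching for "a" in "ccbccbcbaac"
Scanning each position:
  Position 0: "c" => no
  Position 1: "c" => no
  Position 2: "b" => no
  Position 3: "c" => no
  Position 4: "c" => no
  Position 5: "b" => no
  Position 6: "c" => no
  Position 7: "b" => no
  Position 8: "a" => MATCH
  Position 9: "a" => MATCH
  Position 10: "c" => no
Total occurrences: 2

2


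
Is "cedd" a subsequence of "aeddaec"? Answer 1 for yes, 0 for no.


Check if "cedd" is a subsequence of "aeddaec"
Greedy scan:
  Position 0 ('a'): no match needed
  Position 1 ('e'): no match needed
  Position 2 ('d'): no match needed
  Position 3 ('d'): no match needed
  Position 4 ('a'): no match needed
  Position 5 ('e'): no match needed
  Position 6 ('c'): matches sub[0] = 'c'
Only matched 1/4 characters => not a subsequence

0


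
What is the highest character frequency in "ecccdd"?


Input: ecccdd
Character counts:
  'c': 3
  'd': 2
  'e': 1
Maximum frequency: 3

3


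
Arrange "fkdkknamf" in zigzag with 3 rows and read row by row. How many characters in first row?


Zigzag "fkdkknamf" into 3 rows:
Placing characters:
  'f' => row 0
  'k' => row 1
  'd' => row 2
  'k' => row 1
  'k' => row 0
  'n' => row 1
  'a' => row 2
  'm' => row 1
  'f' => row 0
Rows:
  Row 0: "fkf"
  Row 1: "kknm"
  Row 2: "da"
First row length: 3

3


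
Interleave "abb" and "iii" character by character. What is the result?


Interleaving "abb" and "iii":
  Position 0: 'a' from first, 'i' from second => "ai"
  Position 1: 'b' from first, 'i' from second => "bi"
  Position 2: 'b' from first, 'i' from second => "bi"
Result: aibibi

aibibi


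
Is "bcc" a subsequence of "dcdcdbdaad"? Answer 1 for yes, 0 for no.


Check if "bcc" is a subsequence of "dcdcdbdaad"
Greedy scan:
  Position 0 ('d'): no match needed
  Position 1 ('c'): no match needed
  Position 2 ('d'): no match needed
  Position 3 ('c'): no match needed
  Position 4 ('d'): no match needed
  Position 5 ('b'): matches sub[0] = 'b'
  Position 6 ('d'): no match needed
  Position 7 ('a'): no match needed
  Position 8 ('a'): no match needed
  Position 9 ('d'): no match needed
Only matched 1/3 characters => not a subsequence

0


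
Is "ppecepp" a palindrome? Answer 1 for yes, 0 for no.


Input: ppecepp
Reversed: ppecepp
  Compare pos 0 ('p') with pos 6 ('p'): match
  Compare pos 1 ('p') with pos 5 ('p'): match
  Compare pos 2 ('e') with pos 4 ('e'): match
Result: palindrome

1


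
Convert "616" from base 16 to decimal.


Input: "616" in base 16
Positional expansion:
  Digit '6' (value 6) x 16^2 = 1536
  Digit '1' (value 1) x 16^1 = 16
  Digit '6' (value 6) x 16^0 = 6
Sum = 1558

1558


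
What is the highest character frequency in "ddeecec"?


Input: ddeecec
Character counts:
  'c': 2
  'd': 2
  'e': 3
Maximum frequency: 3

3


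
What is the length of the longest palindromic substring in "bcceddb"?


Input: "bcceddb"
Checking substrings for palindromes:
  [1:3] "cc" (len 2) => palindrome
  [4:6] "dd" (len 2) => palindrome
Longest palindromic substring: "cc" with length 2

2


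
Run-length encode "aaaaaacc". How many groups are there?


Input: aaaaaacc
Scanning for consecutive runs:
  Group 1: 'a' x 6 (positions 0-5)
  Group 2: 'c' x 2 (positions 6-7)
Total groups: 2

2


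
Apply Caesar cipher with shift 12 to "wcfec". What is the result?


Caesar cipher: shift "wcfec" by 12
  'w' (pos 22) + 12 = pos 8 = 'i'
  'c' (pos 2) + 12 = pos 14 = 'o'
  'f' (pos 5) + 12 = pos 17 = 'r'
  'e' (pos 4) + 12 = pos 16 = 'q'
  'c' (pos 2) + 12 = pos 14 = 'o'
Result: iorqo

iorqo


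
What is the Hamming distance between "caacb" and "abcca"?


Comparing "caacb" and "abcca" position by position:
  Position 0: 'c' vs 'a' => differ
  Position 1: 'a' vs 'b' => differ
  Position 2: 'a' vs 'c' => differ
  Position 3: 'c' vs 'c' => same
  Position 4: 'b' vs 'a' => differ
Total differences (Hamming distance): 4

4


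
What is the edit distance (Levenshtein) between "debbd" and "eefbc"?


Computing edit distance: "debbd" -> "eefbc"
DP table:
           e    e    f    b    c
      0    1    2    3    4    5
  d   1    1    2    3    4    5
  e   2    1    1    2    3    4
  b   3    2    2    2    2    3
  b   4    3    3    3    2    3
  d   5    4    4    4    3    3
Edit distance = dp[5][5] = 3

3


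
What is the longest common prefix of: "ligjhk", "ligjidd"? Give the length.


Words: ligjhk, ligjidd
  Position 0: all 'l' => match
  Position 1: all 'i' => match
  Position 2: all 'g' => match
  Position 3: all 'j' => match
  Position 4: ('h', 'i') => mismatch, stop
LCP = "ligj" (length 4)

4


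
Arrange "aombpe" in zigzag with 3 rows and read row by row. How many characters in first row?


Zigzag "aombpe" into 3 rows:
Placing characters:
  'a' => row 0
  'o' => row 1
  'm' => row 2
  'b' => row 1
  'p' => row 0
  'e' => row 1
Rows:
  Row 0: "ap"
  Row 1: "obe"
  Row 2: "m"
First row length: 2

2
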